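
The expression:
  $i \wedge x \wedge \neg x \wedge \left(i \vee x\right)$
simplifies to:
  $\text{False}$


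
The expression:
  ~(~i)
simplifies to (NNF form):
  i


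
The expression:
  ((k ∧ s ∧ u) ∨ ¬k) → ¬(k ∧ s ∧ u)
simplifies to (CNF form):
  ¬k ∨ ¬s ∨ ¬u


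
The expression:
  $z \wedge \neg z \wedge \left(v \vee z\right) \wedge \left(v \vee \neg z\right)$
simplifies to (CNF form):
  $\text{False}$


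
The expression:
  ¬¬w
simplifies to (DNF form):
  w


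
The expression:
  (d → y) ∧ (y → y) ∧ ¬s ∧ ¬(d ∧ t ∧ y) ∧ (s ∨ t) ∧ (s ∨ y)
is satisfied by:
  {t: True, y: True, d: False, s: False}


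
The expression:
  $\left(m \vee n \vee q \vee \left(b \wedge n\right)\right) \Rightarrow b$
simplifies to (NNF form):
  $b \vee \left(\neg m \wedge \neg n \wedge \neg q\right)$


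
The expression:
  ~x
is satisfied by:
  {x: False}


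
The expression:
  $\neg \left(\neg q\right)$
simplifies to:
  $q$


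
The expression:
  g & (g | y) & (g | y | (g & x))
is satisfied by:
  {g: True}


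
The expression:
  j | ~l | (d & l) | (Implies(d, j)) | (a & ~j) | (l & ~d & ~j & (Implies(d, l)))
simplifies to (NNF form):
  True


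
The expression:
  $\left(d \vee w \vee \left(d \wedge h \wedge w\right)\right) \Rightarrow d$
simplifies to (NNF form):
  $d \vee \neg w$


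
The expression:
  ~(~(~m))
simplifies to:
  ~m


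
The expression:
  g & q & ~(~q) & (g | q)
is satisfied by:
  {g: True, q: True}


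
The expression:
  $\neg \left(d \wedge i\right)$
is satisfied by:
  {d: False, i: False}
  {i: True, d: False}
  {d: True, i: False}


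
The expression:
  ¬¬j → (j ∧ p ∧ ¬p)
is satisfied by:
  {j: False}


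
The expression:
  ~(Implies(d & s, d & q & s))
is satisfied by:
  {s: True, d: True, q: False}


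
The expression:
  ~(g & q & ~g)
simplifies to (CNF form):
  True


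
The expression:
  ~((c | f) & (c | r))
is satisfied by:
  {r: False, c: False, f: False}
  {f: True, r: False, c: False}
  {r: True, f: False, c: False}


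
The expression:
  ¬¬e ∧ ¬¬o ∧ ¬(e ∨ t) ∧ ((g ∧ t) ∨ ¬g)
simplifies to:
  False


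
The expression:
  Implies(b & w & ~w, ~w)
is always true.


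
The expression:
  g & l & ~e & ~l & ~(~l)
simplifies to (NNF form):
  False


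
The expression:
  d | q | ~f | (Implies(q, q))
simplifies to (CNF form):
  True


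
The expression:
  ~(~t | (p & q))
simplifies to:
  t & (~p | ~q)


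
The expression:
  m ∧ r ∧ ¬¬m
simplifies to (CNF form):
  m ∧ r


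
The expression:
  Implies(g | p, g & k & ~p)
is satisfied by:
  {k: True, g: False, p: False}
  {g: False, p: False, k: False}
  {k: True, g: True, p: False}


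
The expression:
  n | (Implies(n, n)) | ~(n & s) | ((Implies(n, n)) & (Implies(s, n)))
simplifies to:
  True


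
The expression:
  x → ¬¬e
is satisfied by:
  {e: True, x: False}
  {x: False, e: False}
  {x: True, e: True}


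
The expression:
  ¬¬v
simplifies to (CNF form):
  v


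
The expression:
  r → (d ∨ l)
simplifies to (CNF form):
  d ∨ l ∨ ¬r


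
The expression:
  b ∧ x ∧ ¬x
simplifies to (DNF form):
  False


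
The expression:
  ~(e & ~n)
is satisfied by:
  {n: True, e: False}
  {e: False, n: False}
  {e: True, n: True}


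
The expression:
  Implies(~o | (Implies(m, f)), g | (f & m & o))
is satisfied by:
  {m: True, g: True, o: True}
  {m: True, g: True, o: False}
  {g: True, o: True, m: False}
  {g: True, o: False, m: False}
  {m: True, o: True, g: False}


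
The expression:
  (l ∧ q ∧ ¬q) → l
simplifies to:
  True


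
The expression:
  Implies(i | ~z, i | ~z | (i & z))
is always true.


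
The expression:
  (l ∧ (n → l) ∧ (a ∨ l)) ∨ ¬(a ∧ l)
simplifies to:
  True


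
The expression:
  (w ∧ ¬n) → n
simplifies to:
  n ∨ ¬w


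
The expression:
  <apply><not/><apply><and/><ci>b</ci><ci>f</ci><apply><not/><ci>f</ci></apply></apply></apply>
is always true.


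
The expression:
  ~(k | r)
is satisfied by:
  {r: False, k: False}


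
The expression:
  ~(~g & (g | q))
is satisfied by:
  {g: True, q: False}
  {q: False, g: False}
  {q: True, g: True}


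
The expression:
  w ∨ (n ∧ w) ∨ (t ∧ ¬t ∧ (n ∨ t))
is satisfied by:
  {w: True}


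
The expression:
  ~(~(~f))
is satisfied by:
  {f: False}


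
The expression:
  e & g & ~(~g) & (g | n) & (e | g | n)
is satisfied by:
  {e: True, g: True}


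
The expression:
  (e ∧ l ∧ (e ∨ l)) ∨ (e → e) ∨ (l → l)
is always true.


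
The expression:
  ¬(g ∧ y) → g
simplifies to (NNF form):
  g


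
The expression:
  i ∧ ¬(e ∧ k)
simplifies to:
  i ∧ (¬e ∨ ¬k)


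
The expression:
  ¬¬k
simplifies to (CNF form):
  k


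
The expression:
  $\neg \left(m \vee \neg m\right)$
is never true.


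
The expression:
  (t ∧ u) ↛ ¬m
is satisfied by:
  {t: True, m: True, u: True}


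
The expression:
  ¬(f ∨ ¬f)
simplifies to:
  False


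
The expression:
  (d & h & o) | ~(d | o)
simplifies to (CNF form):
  (d | ~o) & (h | ~o) & (o | ~d)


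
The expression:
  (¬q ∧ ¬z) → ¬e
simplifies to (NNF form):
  q ∨ z ∨ ¬e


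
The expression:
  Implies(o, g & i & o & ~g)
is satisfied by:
  {o: False}


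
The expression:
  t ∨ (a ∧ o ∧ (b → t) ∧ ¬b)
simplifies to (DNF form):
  t ∨ (a ∧ o ∧ ¬b)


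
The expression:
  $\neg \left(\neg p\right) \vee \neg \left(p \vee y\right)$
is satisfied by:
  {p: True, y: False}
  {y: False, p: False}
  {y: True, p: True}


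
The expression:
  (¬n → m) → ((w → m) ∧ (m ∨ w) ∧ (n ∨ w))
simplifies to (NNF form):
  (m ∧ n) ∨ (w ∧ ¬n) ∨ (¬m ∧ ¬n)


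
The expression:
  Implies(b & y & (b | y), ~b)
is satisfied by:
  {y: False, b: False}
  {b: True, y: False}
  {y: True, b: False}


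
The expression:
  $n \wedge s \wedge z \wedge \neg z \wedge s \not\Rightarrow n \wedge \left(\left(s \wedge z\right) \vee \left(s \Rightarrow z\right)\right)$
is never true.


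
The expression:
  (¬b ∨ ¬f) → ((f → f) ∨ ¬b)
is always true.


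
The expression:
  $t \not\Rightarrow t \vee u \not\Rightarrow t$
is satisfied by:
  {u: True, t: False}


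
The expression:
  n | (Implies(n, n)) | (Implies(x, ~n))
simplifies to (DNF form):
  True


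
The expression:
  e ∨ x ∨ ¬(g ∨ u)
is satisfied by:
  {x: True, e: True, u: False, g: False}
  {x: True, e: True, g: True, u: False}
  {x: True, e: True, u: True, g: False}
  {x: True, e: True, g: True, u: True}
  {x: True, u: False, g: False, e: False}
  {x: True, g: True, u: False, e: False}
  {x: True, u: True, g: False, e: False}
  {x: True, g: True, u: True, e: False}
  {e: True, u: False, g: False, x: False}
  {g: True, e: True, u: False, x: False}
  {e: True, u: True, g: False, x: False}
  {g: True, e: True, u: True, x: False}
  {e: False, u: False, g: False, x: False}


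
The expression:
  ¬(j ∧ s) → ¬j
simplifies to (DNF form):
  s ∨ ¬j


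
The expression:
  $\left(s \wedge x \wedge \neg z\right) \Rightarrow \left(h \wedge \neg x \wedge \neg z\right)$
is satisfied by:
  {z: True, s: False, x: False}
  {s: False, x: False, z: False}
  {x: True, z: True, s: False}
  {x: True, s: False, z: False}
  {z: True, s: True, x: False}
  {s: True, z: False, x: False}
  {x: True, s: True, z: True}


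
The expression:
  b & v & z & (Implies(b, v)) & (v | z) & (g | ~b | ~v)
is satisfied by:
  {z: True, b: True, g: True, v: True}


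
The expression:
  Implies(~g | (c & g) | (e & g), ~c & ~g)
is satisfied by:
  {g: False, c: False, e: False}
  {e: True, g: False, c: False}
  {g: True, e: False, c: False}


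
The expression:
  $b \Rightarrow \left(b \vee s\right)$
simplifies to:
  $\text{True}$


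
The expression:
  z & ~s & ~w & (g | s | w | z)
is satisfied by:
  {z: True, w: False, s: False}


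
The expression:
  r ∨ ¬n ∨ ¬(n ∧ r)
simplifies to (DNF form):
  True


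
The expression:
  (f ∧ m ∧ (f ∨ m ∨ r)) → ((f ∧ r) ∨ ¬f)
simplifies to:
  r ∨ ¬f ∨ ¬m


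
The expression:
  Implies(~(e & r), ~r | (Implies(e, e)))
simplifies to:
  True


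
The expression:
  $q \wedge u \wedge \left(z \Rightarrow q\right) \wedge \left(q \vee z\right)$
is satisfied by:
  {u: True, q: True}


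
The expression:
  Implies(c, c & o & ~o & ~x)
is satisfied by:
  {c: False}


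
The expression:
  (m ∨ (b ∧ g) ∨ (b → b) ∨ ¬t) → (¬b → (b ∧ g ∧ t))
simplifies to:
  b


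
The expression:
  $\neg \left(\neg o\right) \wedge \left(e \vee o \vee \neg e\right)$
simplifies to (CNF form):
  $o$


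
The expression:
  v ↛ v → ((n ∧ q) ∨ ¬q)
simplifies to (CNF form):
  True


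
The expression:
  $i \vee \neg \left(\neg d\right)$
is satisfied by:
  {i: True, d: True}
  {i: True, d: False}
  {d: True, i: False}


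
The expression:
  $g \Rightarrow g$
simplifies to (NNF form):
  $\text{True}$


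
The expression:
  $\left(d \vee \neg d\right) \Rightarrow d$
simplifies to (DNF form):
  $d$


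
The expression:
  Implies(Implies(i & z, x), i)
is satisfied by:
  {i: True}


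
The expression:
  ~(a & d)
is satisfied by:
  {d: False, a: False}
  {a: True, d: False}
  {d: True, a: False}


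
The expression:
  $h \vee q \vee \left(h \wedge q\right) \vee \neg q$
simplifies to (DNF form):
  $\text{True}$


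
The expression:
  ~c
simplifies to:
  ~c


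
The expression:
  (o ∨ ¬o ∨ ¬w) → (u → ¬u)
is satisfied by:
  {u: False}


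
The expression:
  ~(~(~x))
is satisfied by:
  {x: False}


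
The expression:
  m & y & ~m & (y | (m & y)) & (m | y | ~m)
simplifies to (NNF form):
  False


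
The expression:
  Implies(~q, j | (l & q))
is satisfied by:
  {q: True, j: True}
  {q: True, j: False}
  {j: True, q: False}


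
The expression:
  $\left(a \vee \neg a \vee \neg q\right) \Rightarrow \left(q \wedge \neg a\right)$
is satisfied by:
  {q: True, a: False}


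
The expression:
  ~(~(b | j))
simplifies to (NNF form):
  b | j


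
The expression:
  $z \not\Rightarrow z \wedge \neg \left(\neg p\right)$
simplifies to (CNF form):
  $\text{False}$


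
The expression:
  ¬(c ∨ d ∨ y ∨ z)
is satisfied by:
  {d: False, y: False, z: False, c: False}


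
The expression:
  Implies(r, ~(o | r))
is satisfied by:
  {r: False}


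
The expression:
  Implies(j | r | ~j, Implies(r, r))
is always true.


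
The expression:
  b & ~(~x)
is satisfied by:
  {b: True, x: True}


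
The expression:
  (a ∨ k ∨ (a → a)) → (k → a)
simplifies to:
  a ∨ ¬k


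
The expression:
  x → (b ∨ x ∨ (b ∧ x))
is always true.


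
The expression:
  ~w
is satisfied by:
  {w: False}


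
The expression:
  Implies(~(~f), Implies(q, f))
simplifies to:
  True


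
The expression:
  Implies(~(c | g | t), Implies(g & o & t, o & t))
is always true.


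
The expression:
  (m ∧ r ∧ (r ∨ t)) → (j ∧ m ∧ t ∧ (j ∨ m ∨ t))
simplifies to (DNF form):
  (j ∧ t) ∨ ¬m ∨ ¬r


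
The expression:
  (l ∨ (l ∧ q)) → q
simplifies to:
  q ∨ ¬l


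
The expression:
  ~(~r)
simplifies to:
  r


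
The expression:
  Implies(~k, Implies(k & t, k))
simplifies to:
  True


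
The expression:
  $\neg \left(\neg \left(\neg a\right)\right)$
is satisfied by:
  {a: False}


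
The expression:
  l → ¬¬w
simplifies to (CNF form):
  w ∨ ¬l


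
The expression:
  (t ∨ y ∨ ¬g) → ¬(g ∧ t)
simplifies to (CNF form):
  ¬g ∨ ¬t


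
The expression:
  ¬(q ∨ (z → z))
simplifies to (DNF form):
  False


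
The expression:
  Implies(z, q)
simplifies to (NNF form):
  q | ~z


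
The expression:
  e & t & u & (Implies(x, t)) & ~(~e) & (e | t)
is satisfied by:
  {t: True, e: True, u: True}


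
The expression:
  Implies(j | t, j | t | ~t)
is always true.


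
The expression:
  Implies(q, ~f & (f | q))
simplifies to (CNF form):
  ~f | ~q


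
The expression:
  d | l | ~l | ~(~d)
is always true.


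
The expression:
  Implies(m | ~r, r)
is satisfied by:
  {r: True}


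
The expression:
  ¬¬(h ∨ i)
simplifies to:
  h ∨ i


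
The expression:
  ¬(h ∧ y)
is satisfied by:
  {h: False, y: False}
  {y: True, h: False}
  {h: True, y: False}


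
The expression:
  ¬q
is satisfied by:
  {q: False}


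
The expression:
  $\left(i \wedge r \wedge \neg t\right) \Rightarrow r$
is always true.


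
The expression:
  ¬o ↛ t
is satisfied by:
  {t: True, o: False}
  {o: False, t: False}
  {o: True, t: True}


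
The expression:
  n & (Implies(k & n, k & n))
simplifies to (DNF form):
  n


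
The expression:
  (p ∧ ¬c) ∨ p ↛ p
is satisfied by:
  {p: True, c: False}


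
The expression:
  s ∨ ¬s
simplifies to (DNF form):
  True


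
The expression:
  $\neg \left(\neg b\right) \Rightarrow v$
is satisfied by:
  {v: True, b: False}
  {b: False, v: False}
  {b: True, v: True}


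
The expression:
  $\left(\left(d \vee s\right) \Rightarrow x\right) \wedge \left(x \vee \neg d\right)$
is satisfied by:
  {x: True, d: False, s: False}
  {x: True, s: True, d: False}
  {x: True, d: True, s: False}
  {x: True, s: True, d: True}
  {s: False, d: False, x: False}


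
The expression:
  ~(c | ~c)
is never true.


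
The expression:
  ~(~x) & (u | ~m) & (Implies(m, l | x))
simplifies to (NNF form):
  x & (u | ~m)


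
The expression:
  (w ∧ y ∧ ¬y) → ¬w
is always true.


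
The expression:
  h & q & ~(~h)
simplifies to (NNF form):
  h & q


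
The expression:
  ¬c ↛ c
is always true.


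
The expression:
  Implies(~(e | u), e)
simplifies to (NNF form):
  e | u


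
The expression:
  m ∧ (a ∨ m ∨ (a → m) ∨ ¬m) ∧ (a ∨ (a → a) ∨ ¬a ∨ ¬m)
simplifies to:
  m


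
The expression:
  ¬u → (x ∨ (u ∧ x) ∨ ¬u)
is always true.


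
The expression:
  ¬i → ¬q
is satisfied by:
  {i: True, q: False}
  {q: False, i: False}
  {q: True, i: True}


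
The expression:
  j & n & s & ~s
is never true.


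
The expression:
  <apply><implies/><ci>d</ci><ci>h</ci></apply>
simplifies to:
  <apply><or/><ci>h</ci><apply><not/><ci>d</ci></apply></apply>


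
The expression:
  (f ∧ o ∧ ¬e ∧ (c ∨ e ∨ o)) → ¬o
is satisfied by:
  {e: True, o: False, f: False}
  {o: False, f: False, e: False}
  {f: True, e: True, o: False}
  {f: True, o: False, e: False}
  {e: True, o: True, f: False}
  {o: True, e: False, f: False}
  {f: True, o: True, e: True}


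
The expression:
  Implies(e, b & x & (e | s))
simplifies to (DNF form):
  ~e | (b & x)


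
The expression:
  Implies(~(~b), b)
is always true.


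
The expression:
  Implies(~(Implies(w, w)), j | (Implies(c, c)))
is always true.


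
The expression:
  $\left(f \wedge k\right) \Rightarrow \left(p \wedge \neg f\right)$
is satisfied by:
  {k: False, f: False}
  {f: True, k: False}
  {k: True, f: False}


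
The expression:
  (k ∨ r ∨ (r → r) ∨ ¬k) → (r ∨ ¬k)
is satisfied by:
  {r: True, k: False}
  {k: False, r: False}
  {k: True, r: True}


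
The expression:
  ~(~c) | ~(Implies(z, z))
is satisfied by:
  {c: True}


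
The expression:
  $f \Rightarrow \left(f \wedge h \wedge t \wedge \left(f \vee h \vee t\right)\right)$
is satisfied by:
  {t: True, h: True, f: False}
  {t: True, h: False, f: False}
  {h: True, t: False, f: False}
  {t: False, h: False, f: False}
  {f: True, t: True, h: True}


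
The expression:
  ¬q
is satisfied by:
  {q: False}


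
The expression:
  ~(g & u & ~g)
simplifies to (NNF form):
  True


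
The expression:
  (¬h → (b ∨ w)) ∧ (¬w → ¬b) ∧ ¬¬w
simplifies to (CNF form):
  w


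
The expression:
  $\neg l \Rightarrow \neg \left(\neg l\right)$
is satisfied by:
  {l: True}


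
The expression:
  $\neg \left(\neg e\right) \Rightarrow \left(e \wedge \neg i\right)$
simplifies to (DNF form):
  $\neg e \vee \neg i$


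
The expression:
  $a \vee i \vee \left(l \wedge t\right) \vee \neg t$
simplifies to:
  $a \vee i \vee l \vee \neg t$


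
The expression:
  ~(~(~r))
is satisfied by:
  {r: False}


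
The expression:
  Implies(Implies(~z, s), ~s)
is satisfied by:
  {s: False}


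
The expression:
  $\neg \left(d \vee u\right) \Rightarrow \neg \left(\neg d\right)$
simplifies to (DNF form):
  $d \vee u$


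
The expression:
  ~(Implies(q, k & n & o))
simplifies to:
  q & (~k | ~n | ~o)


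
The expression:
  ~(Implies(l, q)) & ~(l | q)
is never true.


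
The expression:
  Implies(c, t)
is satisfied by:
  {t: True, c: False}
  {c: False, t: False}
  {c: True, t: True}


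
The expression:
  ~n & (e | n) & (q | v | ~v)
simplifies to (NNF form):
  e & ~n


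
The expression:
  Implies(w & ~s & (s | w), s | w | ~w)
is always true.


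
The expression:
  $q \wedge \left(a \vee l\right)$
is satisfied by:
  {q: True, a: True, l: True}
  {q: True, a: True, l: False}
  {q: True, l: True, a: False}


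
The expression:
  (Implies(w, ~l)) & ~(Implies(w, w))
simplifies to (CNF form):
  False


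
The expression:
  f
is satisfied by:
  {f: True}


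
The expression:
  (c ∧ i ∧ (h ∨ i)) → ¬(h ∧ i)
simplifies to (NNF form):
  ¬c ∨ ¬h ∨ ¬i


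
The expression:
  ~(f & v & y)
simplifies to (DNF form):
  ~f | ~v | ~y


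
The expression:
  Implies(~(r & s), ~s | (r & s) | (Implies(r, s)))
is always true.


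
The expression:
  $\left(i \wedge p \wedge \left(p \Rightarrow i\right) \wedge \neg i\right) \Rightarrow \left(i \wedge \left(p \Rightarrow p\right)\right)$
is always true.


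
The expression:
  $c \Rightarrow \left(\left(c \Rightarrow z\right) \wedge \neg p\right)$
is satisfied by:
  {z: True, c: False, p: False}
  {z: False, c: False, p: False}
  {p: True, z: True, c: False}
  {p: True, z: False, c: False}
  {c: True, z: True, p: False}


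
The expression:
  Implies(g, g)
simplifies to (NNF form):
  True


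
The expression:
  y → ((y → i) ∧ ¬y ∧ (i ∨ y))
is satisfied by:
  {y: False}


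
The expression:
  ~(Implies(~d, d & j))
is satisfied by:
  {d: False}


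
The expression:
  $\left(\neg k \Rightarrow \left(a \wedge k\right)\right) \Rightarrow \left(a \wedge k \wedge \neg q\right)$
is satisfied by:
  {a: True, k: False, q: False}
  {a: False, k: False, q: False}
  {q: True, a: True, k: False}
  {q: True, a: False, k: False}
  {k: True, a: True, q: False}


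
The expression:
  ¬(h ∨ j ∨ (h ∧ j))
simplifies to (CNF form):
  ¬h ∧ ¬j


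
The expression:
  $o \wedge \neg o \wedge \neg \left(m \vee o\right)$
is never true.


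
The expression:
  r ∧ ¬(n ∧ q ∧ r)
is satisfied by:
  {r: True, q: False, n: False}
  {r: True, n: True, q: False}
  {r: True, q: True, n: False}


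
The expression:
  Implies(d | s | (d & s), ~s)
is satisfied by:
  {s: False}


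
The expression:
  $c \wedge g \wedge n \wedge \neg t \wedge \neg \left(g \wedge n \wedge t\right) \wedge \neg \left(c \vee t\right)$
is never true.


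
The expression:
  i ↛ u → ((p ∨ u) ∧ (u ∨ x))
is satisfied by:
  {x: True, u: True, p: True, i: False}
  {x: True, u: True, p: False, i: False}
  {u: True, p: True, x: False, i: False}
  {u: True, x: False, p: False, i: False}
  {x: True, p: True, u: False, i: False}
  {x: True, p: False, u: False, i: False}
  {p: True, x: False, u: False, i: False}
  {x: False, p: False, u: False, i: False}
  {x: True, i: True, u: True, p: True}
  {x: True, i: True, u: True, p: False}
  {i: True, u: True, p: True, x: False}
  {i: True, u: True, p: False, x: False}
  {i: True, x: True, p: True, u: False}


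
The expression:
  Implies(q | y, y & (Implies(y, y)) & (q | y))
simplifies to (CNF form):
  y | ~q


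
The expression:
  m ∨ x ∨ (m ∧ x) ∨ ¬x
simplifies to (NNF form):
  True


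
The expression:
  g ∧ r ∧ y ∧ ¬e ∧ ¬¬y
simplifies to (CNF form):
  g ∧ r ∧ y ∧ ¬e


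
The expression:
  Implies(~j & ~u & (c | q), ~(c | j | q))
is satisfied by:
  {u: True, j: True, c: False, q: False}
  {q: True, u: True, j: True, c: False}
  {u: True, j: True, c: True, q: False}
  {q: True, u: True, j: True, c: True}
  {u: True, c: False, j: False, q: False}
  {u: True, q: True, c: False, j: False}
  {u: True, c: True, j: False, q: False}
  {u: True, q: True, c: True, j: False}
  {j: True, q: False, c: False, u: False}
  {q: True, j: True, c: False, u: False}
  {j: True, c: True, q: False, u: False}
  {q: True, j: True, c: True, u: False}
  {q: False, c: False, j: False, u: False}


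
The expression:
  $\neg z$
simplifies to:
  $\neg z$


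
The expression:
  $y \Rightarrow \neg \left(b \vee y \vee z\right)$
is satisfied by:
  {y: False}


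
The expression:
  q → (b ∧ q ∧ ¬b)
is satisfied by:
  {q: False}


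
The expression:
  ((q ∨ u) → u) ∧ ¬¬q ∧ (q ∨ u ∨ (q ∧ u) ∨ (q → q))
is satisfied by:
  {u: True, q: True}


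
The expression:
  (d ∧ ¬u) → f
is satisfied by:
  {u: True, f: True, d: False}
  {u: True, f: False, d: False}
  {f: True, u: False, d: False}
  {u: False, f: False, d: False}
  {d: True, u: True, f: True}
  {d: True, u: True, f: False}
  {d: True, f: True, u: False}


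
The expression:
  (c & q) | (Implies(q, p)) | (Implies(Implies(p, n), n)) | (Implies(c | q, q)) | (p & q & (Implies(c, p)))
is always true.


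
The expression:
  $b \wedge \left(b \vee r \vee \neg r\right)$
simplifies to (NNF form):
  $b$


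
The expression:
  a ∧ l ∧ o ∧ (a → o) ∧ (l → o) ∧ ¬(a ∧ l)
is never true.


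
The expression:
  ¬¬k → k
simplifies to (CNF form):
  True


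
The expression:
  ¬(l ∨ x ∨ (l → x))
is never true.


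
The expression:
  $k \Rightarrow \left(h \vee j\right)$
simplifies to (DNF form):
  $h \vee j \vee \neg k$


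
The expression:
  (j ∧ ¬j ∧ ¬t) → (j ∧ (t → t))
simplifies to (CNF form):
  True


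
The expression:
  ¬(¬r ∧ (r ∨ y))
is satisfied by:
  {r: True, y: False}
  {y: False, r: False}
  {y: True, r: True}


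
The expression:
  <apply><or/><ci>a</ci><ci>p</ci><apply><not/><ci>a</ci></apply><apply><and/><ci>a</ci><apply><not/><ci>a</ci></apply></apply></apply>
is always true.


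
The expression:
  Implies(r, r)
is always true.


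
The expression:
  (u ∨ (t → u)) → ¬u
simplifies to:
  ¬u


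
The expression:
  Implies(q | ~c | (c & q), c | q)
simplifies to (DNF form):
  c | q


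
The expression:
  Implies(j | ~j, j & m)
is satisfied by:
  {m: True, j: True}


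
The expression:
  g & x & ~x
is never true.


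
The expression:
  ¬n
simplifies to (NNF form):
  ¬n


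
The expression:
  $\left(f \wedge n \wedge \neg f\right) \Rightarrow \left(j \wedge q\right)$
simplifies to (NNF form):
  $\text{True}$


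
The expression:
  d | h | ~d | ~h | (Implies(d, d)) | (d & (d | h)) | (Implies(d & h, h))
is always true.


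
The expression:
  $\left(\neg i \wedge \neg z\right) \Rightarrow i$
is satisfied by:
  {i: True, z: True}
  {i: True, z: False}
  {z: True, i: False}


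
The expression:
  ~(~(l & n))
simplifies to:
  l & n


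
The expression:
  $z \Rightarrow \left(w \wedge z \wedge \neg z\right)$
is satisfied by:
  {z: False}


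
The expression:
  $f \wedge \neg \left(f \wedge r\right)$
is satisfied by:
  {f: True, r: False}


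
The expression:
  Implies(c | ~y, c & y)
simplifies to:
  y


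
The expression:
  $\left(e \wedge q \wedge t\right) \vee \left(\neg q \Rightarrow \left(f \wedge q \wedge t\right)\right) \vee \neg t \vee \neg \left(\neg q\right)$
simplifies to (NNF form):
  $q \vee \neg t$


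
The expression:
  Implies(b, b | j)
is always true.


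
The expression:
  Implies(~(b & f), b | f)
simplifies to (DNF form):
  b | f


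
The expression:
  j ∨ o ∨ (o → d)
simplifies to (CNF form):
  True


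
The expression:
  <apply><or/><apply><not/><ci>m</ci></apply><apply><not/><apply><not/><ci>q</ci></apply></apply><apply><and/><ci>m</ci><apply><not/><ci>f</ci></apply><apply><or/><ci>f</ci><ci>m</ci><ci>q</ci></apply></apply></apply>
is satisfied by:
  {q: True, m: False, f: False}
  {m: False, f: False, q: False}
  {f: True, q: True, m: False}
  {f: True, m: False, q: False}
  {q: True, m: True, f: False}
  {m: True, q: False, f: False}
  {f: True, m: True, q: True}


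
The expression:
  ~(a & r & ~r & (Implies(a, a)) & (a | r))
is always true.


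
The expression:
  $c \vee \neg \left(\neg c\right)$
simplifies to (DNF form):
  $c$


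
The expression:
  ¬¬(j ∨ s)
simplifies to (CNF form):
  j ∨ s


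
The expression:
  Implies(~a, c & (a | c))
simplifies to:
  a | c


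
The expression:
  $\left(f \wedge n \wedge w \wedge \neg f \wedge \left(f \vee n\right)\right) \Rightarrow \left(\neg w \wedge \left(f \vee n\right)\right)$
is always true.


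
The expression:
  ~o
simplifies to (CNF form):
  ~o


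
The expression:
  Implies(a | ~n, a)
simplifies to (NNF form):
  a | n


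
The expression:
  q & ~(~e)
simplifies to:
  e & q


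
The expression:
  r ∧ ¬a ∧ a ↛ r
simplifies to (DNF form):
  False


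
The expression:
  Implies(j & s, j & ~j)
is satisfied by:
  {s: False, j: False}
  {j: True, s: False}
  {s: True, j: False}


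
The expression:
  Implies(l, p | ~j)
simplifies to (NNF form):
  p | ~j | ~l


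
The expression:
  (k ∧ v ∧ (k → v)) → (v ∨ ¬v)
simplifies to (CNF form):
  True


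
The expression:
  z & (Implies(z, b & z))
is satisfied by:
  {z: True, b: True}


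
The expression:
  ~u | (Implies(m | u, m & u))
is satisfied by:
  {m: True, u: False}
  {u: False, m: False}
  {u: True, m: True}


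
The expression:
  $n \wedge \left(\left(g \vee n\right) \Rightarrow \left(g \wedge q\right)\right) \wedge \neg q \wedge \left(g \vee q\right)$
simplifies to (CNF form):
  $\text{False}$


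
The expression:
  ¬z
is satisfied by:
  {z: False}


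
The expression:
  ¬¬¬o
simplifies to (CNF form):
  ¬o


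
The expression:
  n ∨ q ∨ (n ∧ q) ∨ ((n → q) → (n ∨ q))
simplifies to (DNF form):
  n ∨ q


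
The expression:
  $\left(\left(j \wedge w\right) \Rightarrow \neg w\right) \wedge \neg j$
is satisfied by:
  {j: False}


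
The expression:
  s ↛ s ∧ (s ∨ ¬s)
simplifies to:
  False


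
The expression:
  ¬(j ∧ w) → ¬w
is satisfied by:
  {j: True, w: False}
  {w: False, j: False}
  {w: True, j: True}


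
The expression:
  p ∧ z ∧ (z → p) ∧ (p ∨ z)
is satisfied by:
  {z: True, p: True}


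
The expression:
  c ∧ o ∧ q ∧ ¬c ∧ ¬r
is never true.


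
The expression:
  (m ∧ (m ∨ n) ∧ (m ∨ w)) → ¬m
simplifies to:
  ¬m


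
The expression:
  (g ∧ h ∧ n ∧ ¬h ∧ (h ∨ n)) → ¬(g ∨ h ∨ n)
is always true.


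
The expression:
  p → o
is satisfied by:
  {o: True, p: False}
  {p: False, o: False}
  {p: True, o: True}


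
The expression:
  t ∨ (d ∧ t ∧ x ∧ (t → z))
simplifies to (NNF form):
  t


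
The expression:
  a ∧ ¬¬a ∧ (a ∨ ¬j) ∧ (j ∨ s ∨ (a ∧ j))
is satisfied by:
  {a: True, s: True, j: True}
  {a: True, s: True, j: False}
  {a: True, j: True, s: False}


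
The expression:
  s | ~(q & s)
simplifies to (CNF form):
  True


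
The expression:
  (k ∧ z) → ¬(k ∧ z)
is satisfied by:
  {k: False, z: False}
  {z: True, k: False}
  {k: True, z: False}


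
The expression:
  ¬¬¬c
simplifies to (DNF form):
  ¬c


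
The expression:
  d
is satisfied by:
  {d: True}


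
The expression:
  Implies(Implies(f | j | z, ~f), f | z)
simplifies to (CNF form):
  f | z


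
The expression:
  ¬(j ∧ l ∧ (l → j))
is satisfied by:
  {l: False, j: False}
  {j: True, l: False}
  {l: True, j: False}


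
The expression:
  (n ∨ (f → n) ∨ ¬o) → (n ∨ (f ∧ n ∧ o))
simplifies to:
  n ∨ (f ∧ o)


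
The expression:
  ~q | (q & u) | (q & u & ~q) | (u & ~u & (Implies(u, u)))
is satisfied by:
  {u: True, q: False}
  {q: False, u: False}
  {q: True, u: True}


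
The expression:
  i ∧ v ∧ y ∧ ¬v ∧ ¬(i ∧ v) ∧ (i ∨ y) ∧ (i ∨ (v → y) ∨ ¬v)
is never true.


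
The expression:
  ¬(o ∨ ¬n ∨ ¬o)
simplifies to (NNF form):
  False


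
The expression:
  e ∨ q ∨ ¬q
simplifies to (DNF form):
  True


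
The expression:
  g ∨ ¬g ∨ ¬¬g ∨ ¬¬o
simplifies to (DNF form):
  True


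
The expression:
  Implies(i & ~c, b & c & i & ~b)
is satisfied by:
  {c: True, i: False}
  {i: False, c: False}
  {i: True, c: True}


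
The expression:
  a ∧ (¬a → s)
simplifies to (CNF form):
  a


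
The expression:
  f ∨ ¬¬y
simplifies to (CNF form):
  f ∨ y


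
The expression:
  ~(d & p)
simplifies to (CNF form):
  ~d | ~p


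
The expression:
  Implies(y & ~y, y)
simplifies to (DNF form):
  True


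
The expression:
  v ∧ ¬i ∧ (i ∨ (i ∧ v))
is never true.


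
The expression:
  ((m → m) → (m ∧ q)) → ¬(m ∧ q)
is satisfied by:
  {m: False, q: False}
  {q: True, m: False}
  {m: True, q: False}


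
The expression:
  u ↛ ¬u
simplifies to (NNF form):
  u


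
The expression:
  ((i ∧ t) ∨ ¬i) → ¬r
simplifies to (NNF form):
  (i ∧ ¬t) ∨ ¬r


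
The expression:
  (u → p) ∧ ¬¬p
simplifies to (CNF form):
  p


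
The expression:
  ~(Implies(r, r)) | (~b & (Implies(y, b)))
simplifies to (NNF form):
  ~b & ~y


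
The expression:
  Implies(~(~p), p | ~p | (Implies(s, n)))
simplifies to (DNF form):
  True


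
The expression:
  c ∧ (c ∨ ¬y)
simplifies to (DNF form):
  c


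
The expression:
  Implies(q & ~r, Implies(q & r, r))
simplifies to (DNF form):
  True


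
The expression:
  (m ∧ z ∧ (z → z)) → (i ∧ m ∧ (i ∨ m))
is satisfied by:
  {i: True, m: False, z: False}
  {m: False, z: False, i: False}
  {i: True, z: True, m: False}
  {z: True, m: False, i: False}
  {i: True, m: True, z: False}
  {m: True, i: False, z: False}
  {i: True, z: True, m: True}


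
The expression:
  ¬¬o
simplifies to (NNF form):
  o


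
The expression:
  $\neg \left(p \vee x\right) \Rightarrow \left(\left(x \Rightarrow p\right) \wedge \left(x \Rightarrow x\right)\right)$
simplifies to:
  $\text{True}$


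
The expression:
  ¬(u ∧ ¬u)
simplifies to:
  True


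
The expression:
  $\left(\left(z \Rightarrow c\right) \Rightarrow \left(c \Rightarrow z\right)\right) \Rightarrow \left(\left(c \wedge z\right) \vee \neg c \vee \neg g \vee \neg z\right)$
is always true.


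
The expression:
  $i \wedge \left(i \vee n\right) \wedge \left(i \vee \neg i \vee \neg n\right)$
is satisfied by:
  {i: True}


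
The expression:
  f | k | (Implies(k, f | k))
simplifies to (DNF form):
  True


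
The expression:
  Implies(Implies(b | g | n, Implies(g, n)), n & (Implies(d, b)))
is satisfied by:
  {b: True, n: True, g: True, d: False}
  {b: True, n: True, g: False, d: False}
  {n: True, g: True, d: False, b: False}
  {n: True, g: False, d: False, b: False}
  {b: True, n: True, d: True, g: True}
  {b: True, n: True, d: True, g: False}
  {b: True, d: False, g: True, n: False}
  {d: False, g: True, b: False, n: False}
  {b: True, d: True, g: True, n: False}
  {d: True, g: True, b: False, n: False}


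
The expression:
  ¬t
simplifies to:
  ¬t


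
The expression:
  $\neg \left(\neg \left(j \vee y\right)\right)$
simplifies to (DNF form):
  $j \vee y$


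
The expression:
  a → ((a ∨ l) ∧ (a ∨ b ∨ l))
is always true.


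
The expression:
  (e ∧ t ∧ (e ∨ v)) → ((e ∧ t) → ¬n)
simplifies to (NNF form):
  ¬e ∨ ¬n ∨ ¬t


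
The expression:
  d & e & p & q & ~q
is never true.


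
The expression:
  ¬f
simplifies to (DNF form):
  ¬f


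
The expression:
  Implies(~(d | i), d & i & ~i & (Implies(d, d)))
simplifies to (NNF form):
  d | i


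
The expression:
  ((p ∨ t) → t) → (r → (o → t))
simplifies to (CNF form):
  p ∨ t ∨ ¬o ∨ ¬r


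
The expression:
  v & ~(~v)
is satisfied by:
  {v: True}


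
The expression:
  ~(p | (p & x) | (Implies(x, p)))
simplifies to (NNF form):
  x & ~p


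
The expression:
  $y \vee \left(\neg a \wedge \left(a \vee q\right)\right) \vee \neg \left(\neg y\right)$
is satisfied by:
  {y: True, q: True, a: False}
  {y: True, a: False, q: False}
  {y: True, q: True, a: True}
  {y: True, a: True, q: False}
  {q: True, a: False, y: False}


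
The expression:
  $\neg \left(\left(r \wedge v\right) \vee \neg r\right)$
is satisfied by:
  {r: True, v: False}


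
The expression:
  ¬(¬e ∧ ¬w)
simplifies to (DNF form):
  e ∨ w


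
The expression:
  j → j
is always true.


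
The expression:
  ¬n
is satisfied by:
  {n: False}


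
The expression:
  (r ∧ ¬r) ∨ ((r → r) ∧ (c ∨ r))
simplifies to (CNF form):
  c ∨ r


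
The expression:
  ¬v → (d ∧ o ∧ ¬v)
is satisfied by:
  {o: True, v: True, d: True}
  {o: True, v: True, d: False}
  {v: True, d: True, o: False}
  {v: True, d: False, o: False}
  {o: True, d: True, v: False}


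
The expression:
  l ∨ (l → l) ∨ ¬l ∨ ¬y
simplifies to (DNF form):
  True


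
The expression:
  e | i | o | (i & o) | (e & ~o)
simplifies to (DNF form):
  e | i | o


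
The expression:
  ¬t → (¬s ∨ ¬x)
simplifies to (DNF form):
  t ∨ ¬s ∨ ¬x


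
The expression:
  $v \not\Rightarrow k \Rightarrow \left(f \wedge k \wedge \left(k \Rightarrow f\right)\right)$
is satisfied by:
  {k: True, v: False}
  {v: False, k: False}
  {v: True, k: True}


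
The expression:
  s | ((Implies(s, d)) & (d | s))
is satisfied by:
  {d: True, s: True}
  {d: True, s: False}
  {s: True, d: False}


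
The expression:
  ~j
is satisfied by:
  {j: False}


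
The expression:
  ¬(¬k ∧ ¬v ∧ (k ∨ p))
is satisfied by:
  {k: True, v: True, p: False}
  {k: True, p: False, v: False}
  {v: True, p: False, k: False}
  {v: False, p: False, k: False}
  {k: True, v: True, p: True}
  {k: True, p: True, v: False}
  {v: True, p: True, k: False}


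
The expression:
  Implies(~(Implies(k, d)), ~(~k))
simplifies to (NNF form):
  True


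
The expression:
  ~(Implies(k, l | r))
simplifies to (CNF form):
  k & ~l & ~r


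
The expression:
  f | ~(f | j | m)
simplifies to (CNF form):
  (f | ~j) & (f | ~m)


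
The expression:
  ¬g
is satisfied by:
  {g: False}


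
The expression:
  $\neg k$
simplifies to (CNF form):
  $\neg k$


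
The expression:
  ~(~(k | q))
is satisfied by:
  {k: True, q: True}
  {k: True, q: False}
  {q: True, k: False}


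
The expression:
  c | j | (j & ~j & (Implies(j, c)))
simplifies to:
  c | j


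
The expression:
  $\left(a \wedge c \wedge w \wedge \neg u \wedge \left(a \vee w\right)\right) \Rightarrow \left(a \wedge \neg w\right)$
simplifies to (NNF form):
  $u \vee \neg a \vee \neg c \vee \neg w$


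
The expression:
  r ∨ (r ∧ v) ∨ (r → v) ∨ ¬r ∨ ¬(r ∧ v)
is always true.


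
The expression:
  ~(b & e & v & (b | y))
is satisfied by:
  {v: False, b: False, e: False}
  {e: True, v: False, b: False}
  {b: True, v: False, e: False}
  {e: True, b: True, v: False}
  {v: True, e: False, b: False}
  {e: True, v: True, b: False}
  {b: True, v: True, e: False}


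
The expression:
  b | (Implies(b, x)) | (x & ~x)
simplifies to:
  True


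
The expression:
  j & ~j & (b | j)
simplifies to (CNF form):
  False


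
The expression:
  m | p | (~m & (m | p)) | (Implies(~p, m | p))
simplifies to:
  m | p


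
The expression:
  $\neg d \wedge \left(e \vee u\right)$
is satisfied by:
  {e: True, u: True, d: False}
  {e: True, d: False, u: False}
  {u: True, d: False, e: False}


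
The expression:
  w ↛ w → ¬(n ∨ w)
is always true.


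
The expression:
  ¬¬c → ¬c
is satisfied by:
  {c: False}


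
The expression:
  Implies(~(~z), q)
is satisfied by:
  {q: True, z: False}
  {z: False, q: False}
  {z: True, q: True}


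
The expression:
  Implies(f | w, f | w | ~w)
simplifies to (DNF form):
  True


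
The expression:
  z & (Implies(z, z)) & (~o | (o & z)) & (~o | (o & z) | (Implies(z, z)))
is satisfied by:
  {z: True}


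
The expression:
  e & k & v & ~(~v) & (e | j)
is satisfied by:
  {k: True, e: True, v: True}


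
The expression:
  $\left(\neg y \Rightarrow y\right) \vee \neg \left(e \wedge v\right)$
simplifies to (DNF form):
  $y \vee \neg e \vee \neg v$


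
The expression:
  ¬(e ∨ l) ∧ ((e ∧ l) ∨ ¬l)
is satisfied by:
  {e: False, l: False}


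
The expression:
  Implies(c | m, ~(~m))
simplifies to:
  m | ~c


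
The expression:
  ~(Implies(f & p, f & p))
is never true.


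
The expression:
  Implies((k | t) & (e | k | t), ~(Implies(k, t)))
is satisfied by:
  {t: False}


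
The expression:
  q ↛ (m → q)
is never true.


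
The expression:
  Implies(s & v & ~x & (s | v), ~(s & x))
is always true.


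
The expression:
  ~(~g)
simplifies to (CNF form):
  g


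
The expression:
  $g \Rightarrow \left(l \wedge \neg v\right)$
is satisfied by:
  {l: True, v: False, g: False}
  {v: False, g: False, l: False}
  {l: True, v: True, g: False}
  {v: True, l: False, g: False}
  {g: True, l: True, v: False}


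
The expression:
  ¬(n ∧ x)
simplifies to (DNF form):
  ¬n ∨ ¬x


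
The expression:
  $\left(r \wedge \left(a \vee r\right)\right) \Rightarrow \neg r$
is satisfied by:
  {r: False}


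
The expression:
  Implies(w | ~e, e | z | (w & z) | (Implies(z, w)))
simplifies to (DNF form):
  True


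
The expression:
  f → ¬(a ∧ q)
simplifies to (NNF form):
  ¬a ∨ ¬f ∨ ¬q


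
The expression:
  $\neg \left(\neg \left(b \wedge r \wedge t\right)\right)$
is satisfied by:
  {t: True, b: True, r: True}
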